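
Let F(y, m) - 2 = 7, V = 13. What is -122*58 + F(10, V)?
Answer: -7067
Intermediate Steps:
F(y, m) = 9 (F(y, m) = 2 + 7 = 9)
-122*58 + F(10, V) = -122*58 + 9 = -7076 + 9 = -7067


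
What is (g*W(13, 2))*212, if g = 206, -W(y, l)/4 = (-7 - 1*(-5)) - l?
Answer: 698752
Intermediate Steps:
W(y, l) = 8 + 4*l (W(y, l) = -4*((-7 - 1*(-5)) - l) = -4*((-7 + 5) - l) = -4*(-2 - l) = 8 + 4*l)
(g*W(13, 2))*212 = (206*(8 + 4*2))*212 = (206*(8 + 8))*212 = (206*16)*212 = 3296*212 = 698752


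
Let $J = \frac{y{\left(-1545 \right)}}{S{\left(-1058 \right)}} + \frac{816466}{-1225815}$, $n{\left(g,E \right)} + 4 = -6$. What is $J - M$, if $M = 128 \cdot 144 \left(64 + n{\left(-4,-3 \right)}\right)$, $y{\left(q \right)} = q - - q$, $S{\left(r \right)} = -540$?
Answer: $- \frac{7320490766401}{7354890} \approx -9.9532 \cdot 10^{5}$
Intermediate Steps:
$n{\left(g,E \right)} = -10$ ($n{\left(g,E \right)} = -4 - 6 = -10$)
$y{\left(q \right)} = 2 q$ ($y{\left(q \right)} = q + q = 2 q$)
$J = \frac{37187519}{7354890}$ ($J = \frac{2 \left(-1545\right)}{-540} + \frac{816466}{-1225815} = \left(-3090\right) \left(- \frac{1}{540}\right) + 816466 \left(- \frac{1}{1225815}\right) = \frac{103}{18} - \frac{816466}{1225815} = \frac{37187519}{7354890} \approx 5.0562$)
$M = 995328$ ($M = 128 \cdot 144 \left(64 - 10\right) = 18432 \cdot 54 = 995328$)
$J - M = \frac{37187519}{7354890} - 995328 = - \frac{7320490766401}{7354890}$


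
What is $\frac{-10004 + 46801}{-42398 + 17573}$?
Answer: $- \frac{36797}{24825} \approx -1.4823$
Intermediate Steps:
$\frac{-10004 + 46801}{-42398 + 17573} = \frac{36797}{-24825} = 36797 \left(- \frac{1}{24825}\right) = - \frac{36797}{24825}$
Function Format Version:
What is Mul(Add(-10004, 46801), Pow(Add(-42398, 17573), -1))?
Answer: Rational(-36797, 24825) ≈ -1.4823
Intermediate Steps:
Mul(Add(-10004, 46801), Pow(Add(-42398, 17573), -1)) = Mul(36797, Pow(-24825, -1)) = Mul(36797, Rational(-1, 24825)) = Rational(-36797, 24825)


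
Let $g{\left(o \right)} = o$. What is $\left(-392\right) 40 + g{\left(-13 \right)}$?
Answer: $-15693$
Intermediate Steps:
$\left(-392\right) 40 + g{\left(-13 \right)} = \left(-392\right) 40 - 13 = -15680 - 13 = -15693$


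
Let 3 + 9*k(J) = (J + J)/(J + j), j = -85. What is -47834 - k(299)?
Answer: -46064120/963 ≈ -47834.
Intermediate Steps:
k(J) = -⅓ + 2*J/(9*(-85 + J)) (k(J) = -⅓ + ((J + J)/(J - 85))/9 = -⅓ + ((2*J)/(-85 + J))/9 = -⅓ + (2*J/(-85 + J))/9 = -⅓ + 2*J/(9*(-85 + J)))
-47834 - k(299) = -47834 - (255 - 1*299)/(9*(-85 + 299)) = -47834 - (255 - 299)/(9*214) = -47834 - (-44)/(9*214) = -47834 - 1*(-22/963) = -47834 + 22/963 = -46064120/963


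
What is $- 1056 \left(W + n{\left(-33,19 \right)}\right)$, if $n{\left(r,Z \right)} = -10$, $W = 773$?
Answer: $-805728$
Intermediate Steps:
$- 1056 \left(W + n{\left(-33,19 \right)}\right) = - 1056 \left(773 - 10\right) = \left(-1056\right) 763 = -805728$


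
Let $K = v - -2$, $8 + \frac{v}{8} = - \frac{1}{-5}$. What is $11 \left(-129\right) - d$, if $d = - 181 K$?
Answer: $- \frac{61757}{5} \approx -12351.0$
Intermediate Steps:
$v = - \frac{312}{5}$ ($v = -64 + 8 \left(- \frac{1}{-5}\right) = -64 + 8 \left(\left(-1\right) \left(- \frac{1}{5}\right)\right) = -64 + 8 \cdot \frac{1}{5} = -64 + \frac{8}{5} = - \frac{312}{5} \approx -62.4$)
$K = - \frac{302}{5}$ ($K = - \frac{312}{5} - -2 = - \frac{312}{5} + 2 = - \frac{302}{5} \approx -60.4$)
$d = \frac{54662}{5}$ ($d = \left(-181\right) \left(- \frac{302}{5}\right) = \frac{54662}{5} \approx 10932.0$)
$11 \left(-129\right) - d = 11 \left(-129\right) - \frac{54662}{5} = -1419 - \frac{54662}{5} = - \frac{61757}{5}$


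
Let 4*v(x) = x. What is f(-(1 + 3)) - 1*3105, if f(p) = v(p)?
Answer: -3106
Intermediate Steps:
v(x) = x/4
f(p) = p/4
f(-(1 + 3)) - 1*3105 = (-(1 + 3))/4 - 1*3105 = (-1*4)/4 - 3105 = (¼)*(-4) - 3105 = -1 - 3105 = -3106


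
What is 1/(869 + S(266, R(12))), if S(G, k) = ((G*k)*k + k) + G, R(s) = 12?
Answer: 1/39451 ≈ 2.5348e-5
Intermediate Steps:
S(G, k) = G + k + G*k² (S(G, k) = (G*k² + k) + G = (k + G*k²) + G = G + k + G*k²)
1/(869 + S(266, R(12))) = 1/(869 + (266 + 12 + 266*12²)) = 1/(869 + (266 + 12 + 266*144)) = 1/(869 + (266 + 12 + 38304)) = 1/(869 + 38582) = 1/39451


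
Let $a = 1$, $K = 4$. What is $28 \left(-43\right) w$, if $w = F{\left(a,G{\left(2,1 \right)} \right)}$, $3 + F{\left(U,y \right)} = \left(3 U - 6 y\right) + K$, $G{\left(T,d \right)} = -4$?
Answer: $-33712$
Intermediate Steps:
$F{\left(U,y \right)} = 1 - 6 y + 3 U$ ($F{\left(U,y \right)} = -3 + \left(\left(3 U - 6 y\right) + 4\right) = -3 + \left(\left(- 6 y + 3 U\right) + 4\right) = -3 + \left(4 - 6 y + 3 U\right) = 1 - 6 y + 3 U$)
$w = 28$ ($w = 1 - -24 + 3 \cdot 1 = 1 + 24 + 3 = 28$)
$28 \left(-43\right) w = 28 \left(-43\right) 28 = \left(-1204\right) 28 = -33712$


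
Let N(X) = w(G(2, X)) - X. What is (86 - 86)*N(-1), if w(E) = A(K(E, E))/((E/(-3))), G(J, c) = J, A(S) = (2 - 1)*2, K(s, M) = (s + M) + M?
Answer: 0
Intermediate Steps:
K(s, M) = s + 2*M (K(s, M) = (M + s) + M = s + 2*M)
A(S) = 2 (A(S) = 1*2 = 2)
w(E) = -6/E (w(E) = 2/((E/(-3))) = 2/((E*(-1/3))) = 2/((-E/3)) = 2*(-3/E) = -6/E)
N(X) = -3 - X (N(X) = -6/2 - X = -6*1/2 - X = -3 - X)
(86 - 86)*N(-1) = (86 - 86)*(-3 - 1*(-1)) = 0*(-3 + 1) = 0*(-2) = 0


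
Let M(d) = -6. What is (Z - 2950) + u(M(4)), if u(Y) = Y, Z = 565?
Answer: -2391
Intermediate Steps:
(Z - 2950) + u(M(4)) = (565 - 2950) - 6 = -2385 - 6 = -2391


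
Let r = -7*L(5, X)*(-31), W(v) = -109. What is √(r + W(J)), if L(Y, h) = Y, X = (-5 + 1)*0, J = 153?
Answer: 4*√61 ≈ 31.241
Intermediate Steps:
X = 0 (X = -4*0 = 0)
r = 1085 (r = -7*5*(-31) = -35*(-31) = 1085)
√(r + W(J)) = √(1085 - 109) = √976 = 4*√61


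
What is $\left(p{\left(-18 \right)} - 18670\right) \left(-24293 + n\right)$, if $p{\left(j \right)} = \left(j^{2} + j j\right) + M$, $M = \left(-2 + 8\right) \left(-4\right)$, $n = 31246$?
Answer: $-125473838$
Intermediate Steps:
$M = -24$ ($M = 6 \left(-4\right) = -24$)
$p{\left(j \right)} = -24 + 2 j^{2}$ ($p{\left(j \right)} = \left(j^{2} + j j\right) - 24 = \left(j^{2} + j^{2}\right) - 24 = 2 j^{2} - 24 = -24 + 2 j^{2}$)
$\left(p{\left(-18 \right)} - 18670\right) \left(-24293 + n\right) = \left(\left(-24 + 2 \left(-18\right)^{2}\right) - 18670\right) \left(-24293 + 31246\right) = \left(\left(-24 + 2 \cdot 324\right) - 18670\right) 6953 = \left(\left(-24 + 648\right) - 18670\right) 6953 = \left(624 - 18670\right) 6953 = \left(-18046\right) 6953 = -125473838$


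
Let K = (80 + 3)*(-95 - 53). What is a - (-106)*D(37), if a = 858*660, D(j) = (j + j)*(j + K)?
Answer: -95499188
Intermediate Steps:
K = -12284 (K = 83*(-148) = -12284)
D(j) = 2*j*(-12284 + j) (D(j) = (j + j)*(j - 12284) = (2*j)*(-12284 + j) = 2*j*(-12284 + j))
a = 566280
a - (-106)*D(37) = 566280 - (-106)*2*37*(-12284 + 37) = 566280 - (-106)*2*37*(-12247) = 566280 - (-106)*(-906278) = 566280 - 1*96065468 = 566280 - 96065468 = -95499188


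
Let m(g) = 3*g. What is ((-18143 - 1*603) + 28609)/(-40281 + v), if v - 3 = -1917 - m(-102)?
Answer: -9863/41889 ≈ -0.23546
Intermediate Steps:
v = -1608 (v = 3 + (-1917 - 3*(-102)) = 3 + (-1917 - 1*(-306)) = 3 + (-1917 + 306) = 3 - 1611 = -1608)
((-18143 - 1*603) + 28609)/(-40281 + v) = ((-18143 - 1*603) + 28609)/(-40281 - 1608) = ((-18143 - 603) + 28609)/(-41889) = (-18746 + 28609)*(-1/41889) = 9863*(-1/41889) = -9863/41889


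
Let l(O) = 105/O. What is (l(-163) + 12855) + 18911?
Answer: 5177753/163 ≈ 31765.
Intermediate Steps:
(l(-163) + 12855) + 18911 = (105/(-163) + 12855) + 18911 = (105*(-1/163) + 12855) + 18911 = (-105/163 + 12855) + 18911 = 2095260/163 + 18911 = 5177753/163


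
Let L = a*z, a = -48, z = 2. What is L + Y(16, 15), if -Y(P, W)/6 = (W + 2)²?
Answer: -1830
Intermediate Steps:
Y(P, W) = -6*(2 + W)² (Y(P, W) = -6*(W + 2)² = -6*(2 + W)²)
L = -96 (L = -48*2 = -96)
L + Y(16, 15) = -96 - 6*(2 + 15)² = -96 - 6*17² = -96 - 6*289 = -96 - 1734 = -1830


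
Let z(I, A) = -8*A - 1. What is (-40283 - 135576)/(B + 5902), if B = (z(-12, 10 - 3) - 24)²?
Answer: -175859/12463 ≈ -14.110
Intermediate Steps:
z(I, A) = -1 - 8*A
B = 6561 (B = ((-1 - 8*(10 - 3)) - 24)² = ((-1 - 8*7) - 24)² = ((-1 - 56) - 24)² = (-57 - 24)² = (-81)² = 6561)
(-40283 - 135576)/(B + 5902) = (-40283 - 135576)/(6561 + 5902) = -175859/12463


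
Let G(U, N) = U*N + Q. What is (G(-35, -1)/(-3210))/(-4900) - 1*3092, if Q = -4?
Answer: -48634067969/15729000 ≈ -3092.0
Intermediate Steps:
G(U, N) = -4 + N*U (G(U, N) = U*N - 4 = N*U - 4 = -4 + N*U)
(G(-35, -1)/(-3210))/(-4900) - 1*3092 = ((-4 - 1*(-35))/(-3210))/(-4900) - 1*3092 = ((-4 + 35)*(-1/3210))*(-1/4900) - 3092 = (31*(-1/3210))*(-1/4900) - 3092 = -31/3210*(-1/4900) - 3092 = 31/15729000 - 3092 = -48634067969/15729000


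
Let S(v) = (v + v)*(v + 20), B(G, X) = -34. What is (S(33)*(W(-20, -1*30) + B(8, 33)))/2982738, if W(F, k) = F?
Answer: -2862/45193 ≈ -0.063328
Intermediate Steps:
S(v) = 2*v*(20 + v) (S(v) = (2*v)*(20 + v) = 2*v*(20 + v))
(S(33)*(W(-20, -1*30) + B(8, 33)))/2982738 = ((2*33*(20 + 33))*(-20 - 34))/2982738 = ((2*33*53)*(-54))*(1/2982738) = (3498*(-54))*(1/2982738) = -188892*1/2982738 = -2862/45193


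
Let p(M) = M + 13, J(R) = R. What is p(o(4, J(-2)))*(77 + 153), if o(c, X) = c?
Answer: 3910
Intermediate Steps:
p(M) = 13 + M
p(o(4, J(-2)))*(77 + 153) = (13 + 4)*(77 + 153) = 17*230 = 3910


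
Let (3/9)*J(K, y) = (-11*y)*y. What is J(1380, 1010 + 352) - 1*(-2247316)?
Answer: -58969136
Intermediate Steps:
J(K, y) = -33*y**2 (J(K, y) = 3*((-11*y)*y) = 3*(-11*y**2) = -33*y**2)
J(1380, 1010 + 352) - 1*(-2247316) = -33*(1010 + 352)**2 - 1*(-2247316) = -33*1362**2 + 2247316 = -33*1855044 + 2247316 = -61216452 + 2247316 = -58969136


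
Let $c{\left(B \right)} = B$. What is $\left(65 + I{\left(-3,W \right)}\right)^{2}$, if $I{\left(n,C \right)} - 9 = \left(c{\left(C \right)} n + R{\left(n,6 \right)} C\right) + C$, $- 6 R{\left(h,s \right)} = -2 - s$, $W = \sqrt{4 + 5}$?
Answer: $5184$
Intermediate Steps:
$W = 3$ ($W = \sqrt{9} = 3$)
$R{\left(h,s \right)} = \frac{1}{3} + \frac{s}{6}$ ($R{\left(h,s \right)} = - \frac{-2 - s}{6} = \frac{1}{3} + \frac{s}{6}$)
$I{\left(n,C \right)} = 9 + \frac{7 C}{3} + C n$ ($I{\left(n,C \right)} = 9 + \left(\left(C n + \left(\frac{1}{3} + \frac{1}{6} \cdot 6\right) C\right) + C\right) = 9 + \left(\left(C n + \left(\frac{1}{3} + 1\right) C\right) + C\right) = 9 + \left(\left(C n + \frac{4 C}{3}\right) + C\right) = 9 + \left(\left(\frac{4 C}{3} + C n\right) + C\right) = 9 + \left(\frac{7 C}{3} + C n\right) = 9 + \frac{7 C}{3} + C n$)
$\left(65 + I{\left(-3,W \right)}\right)^{2} = \left(65 + \left(9 + \frac{7}{3} \cdot 3 + 3 \left(-3\right)\right)\right)^{2} = \left(65 + \left(9 + 7 - 9\right)\right)^{2} = \left(65 + 7\right)^{2} = 72^{2} = 5184$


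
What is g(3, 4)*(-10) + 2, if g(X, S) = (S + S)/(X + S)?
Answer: -66/7 ≈ -9.4286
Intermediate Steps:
g(X, S) = 2*S/(S + X) (g(X, S) = (2*S)/(S + X) = 2*S/(S + X))
g(3, 4)*(-10) + 2 = (2*4/(4 + 3))*(-10) + 2 = (2*4/7)*(-10) + 2 = (2*4*(⅐))*(-10) + 2 = (8/7)*(-10) + 2 = -80/7 + 2 = -66/7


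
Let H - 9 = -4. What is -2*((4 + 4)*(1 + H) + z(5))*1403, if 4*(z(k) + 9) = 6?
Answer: -113643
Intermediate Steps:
H = 5 (H = 9 - 4 = 5)
z(k) = -15/2 (z(k) = -9 + (¼)*6 = -9 + 3/2 = -15/2)
-2*((4 + 4)*(1 + H) + z(5))*1403 = -2*((4 + 4)*(1 + 5) - 15/2)*1403 = -2*(8*6 - 15/2)*1403 = -2*(48 - 15/2)*1403 = -2*81/2*1403 = -81*1403 = -113643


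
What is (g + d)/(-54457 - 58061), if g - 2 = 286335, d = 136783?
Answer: -70520/18753 ≈ -3.7605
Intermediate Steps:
g = 286337 (g = 2 + 286335 = 286337)
(g + d)/(-54457 - 58061) = (286337 + 136783)/(-54457 - 58061) = 423120/(-112518) = 423120*(-1/112518) = -70520/18753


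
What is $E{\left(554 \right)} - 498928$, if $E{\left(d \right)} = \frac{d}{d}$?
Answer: $-498927$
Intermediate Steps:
$E{\left(d \right)} = 1$
$E{\left(554 \right)} - 498928 = 1 - 498928 = -498927$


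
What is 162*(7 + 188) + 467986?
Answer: 499576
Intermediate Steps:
162*(7 + 188) + 467986 = 162*195 + 467986 = 31590 + 467986 = 499576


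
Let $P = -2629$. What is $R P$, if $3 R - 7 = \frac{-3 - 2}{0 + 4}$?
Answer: $- \frac{60467}{12} \approx -5038.9$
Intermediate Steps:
$R = \frac{23}{12}$ ($R = \frac{7}{3} + \frac{\left(-3 - 2\right) \frac{1}{0 + 4}}{3} = \frac{7}{3} + \frac{\left(-5\right) \frac{1}{4}}{3} = \frac{7}{3} + \frac{1}{3} \left(- \frac{5}{4}\right) = \frac{7}{3} - \frac{5}{12} = \frac{23}{12} \approx 1.9167$)
$R P = \frac{23}{12} \left(-2629\right) = - \frac{60467}{12}$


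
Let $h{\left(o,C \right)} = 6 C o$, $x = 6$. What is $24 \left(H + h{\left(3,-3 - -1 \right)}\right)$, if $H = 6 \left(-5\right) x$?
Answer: $-5184$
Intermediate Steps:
$h{\left(o,C \right)} = 6 C o$
$H = -180$ ($H = 6 \left(-5\right) 6 = \left(-30\right) 6 = -180$)
$24 \left(H + h{\left(3,-3 - -1 \right)}\right) = 24 \left(-180 + 6 \left(-3 - -1\right) 3\right) = 24 \left(-180 + 6 \left(-3 + 1\right) 3\right) = 24 \left(-180 + 6 \left(-2\right) 3\right) = 24 \left(-180 - 36\right) = 24 \left(-216\right) = -5184$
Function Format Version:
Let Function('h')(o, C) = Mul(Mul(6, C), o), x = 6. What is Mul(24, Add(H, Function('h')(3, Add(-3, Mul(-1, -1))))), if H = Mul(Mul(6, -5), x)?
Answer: -5184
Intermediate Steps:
Function('h')(o, C) = Mul(6, C, o)
H = -180 (H = Mul(Mul(6, -5), 6) = Mul(-30, 6) = -180)
Mul(24, Add(H, Function('h')(3, Add(-3, Mul(-1, -1))))) = Mul(24, Add(-180, Mul(6, Add(-3, Mul(-1, -1)), 3))) = Mul(24, Add(-180, Mul(6, Add(-3, 1), 3))) = Mul(24, Add(-180, Mul(6, -2, 3))) = Mul(24, Add(-180, -36)) = Mul(24, -216) = -5184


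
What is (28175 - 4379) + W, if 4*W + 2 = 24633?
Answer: 119815/4 ≈ 29954.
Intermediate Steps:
W = 24631/4 (W = -½ + (¼)*24633 = -½ + 24633/4 = 24631/4 ≈ 6157.8)
(28175 - 4379) + W = (28175 - 4379) + 24631/4 = 23796 + 24631/4 = 119815/4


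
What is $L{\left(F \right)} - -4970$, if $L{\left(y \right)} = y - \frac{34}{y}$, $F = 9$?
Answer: $\frac{44777}{9} \approx 4975.2$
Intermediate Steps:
$L{\left(F \right)} - -4970 = \left(9 - \frac{34}{9}\right) - -4970 = \left(9 - \frac{34}{9}\right) + 4970 = \frac{47}{9} + 4970 = \frac{44777}{9}$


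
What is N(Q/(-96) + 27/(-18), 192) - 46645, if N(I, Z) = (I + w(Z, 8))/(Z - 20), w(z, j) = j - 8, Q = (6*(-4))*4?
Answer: -16045881/344 ≈ -46645.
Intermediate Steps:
Q = -96 (Q = -24*4 = -96)
w(z, j) = -8 + j
N(I, Z) = I/(-20 + Z) (N(I, Z) = (I + (-8 + 8))/(Z - 20) = (I + 0)/(-20 + Z) = I/(-20 + Z))
N(Q/(-96) + 27/(-18), 192) - 46645 = (-96/(-96) + 27/(-18))/(-20 + 192) - 46645 = (-96*(-1/96) + 27*(-1/18))/172 - 46645 = (1 - 3/2)*(1/172) - 46645 = -½*1/172 - 46645 = -1/344 - 46645 = -16045881/344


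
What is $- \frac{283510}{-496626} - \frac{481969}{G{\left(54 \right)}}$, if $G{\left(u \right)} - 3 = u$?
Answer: $- \frac{39890362754}{4717947} \approx -8455.0$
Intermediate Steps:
$G{\left(u \right)} = 3 + u$
$- \frac{283510}{-496626} - \frac{481969}{G{\left(54 \right)}} = - \frac{283510}{-496626} - \frac{481969}{3 + 54} = \left(-283510\right) \left(- \frac{1}{496626}\right) - \frac{481969}{57} = \frac{141755}{248313} - \frac{481969}{57} = - \frac{39890362754}{4717947}$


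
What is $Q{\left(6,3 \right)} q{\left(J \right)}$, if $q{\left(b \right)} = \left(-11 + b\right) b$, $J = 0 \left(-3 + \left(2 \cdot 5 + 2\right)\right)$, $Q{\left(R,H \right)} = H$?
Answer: $0$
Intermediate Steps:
$J = 0$ ($J = 0 \left(-3 + \left(10 + 2\right)\right) = 0 \left(-3 + 12\right) = 0 \cdot 9 = 0$)
$q{\left(b \right)} = b \left(-11 + b\right)$
$Q{\left(6,3 \right)} q{\left(J \right)} = 3 \cdot 0 \left(-11 + 0\right) = 3 \cdot 0 \left(-11\right) = 3 \cdot 0 = 0$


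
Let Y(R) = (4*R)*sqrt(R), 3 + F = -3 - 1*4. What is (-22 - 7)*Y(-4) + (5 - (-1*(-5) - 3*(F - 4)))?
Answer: -42 + 928*I ≈ -42.0 + 928.0*I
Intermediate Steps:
F = -10 (F = -3 + (-3 - 1*4) = -3 + (-3 - 4) = -3 - 7 = -10)
Y(R) = 4*R**(3/2)
(-22 - 7)*Y(-4) + (5 - (-1*(-5) - 3*(F - 4))) = (-22 - 7)*(4*(-4)**(3/2)) + (5 - (-1*(-5) - 3*(-10 - 4))) = -116*(-8*I) + (5 - (5 - 3*(-14))) = -(-928)*I + (5 - (5 + 42)) = 928*I + (5 - 1*47) = 928*I + (5 - 47) = 928*I - 42 = -42 + 928*I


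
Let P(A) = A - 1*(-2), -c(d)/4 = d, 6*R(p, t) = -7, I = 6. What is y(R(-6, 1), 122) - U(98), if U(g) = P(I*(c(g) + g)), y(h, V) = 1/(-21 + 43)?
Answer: 38765/22 ≈ 1762.0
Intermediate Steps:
R(p, t) = -7/6 (R(p, t) = (⅙)*(-7) = -7/6)
c(d) = -4*d
y(h, V) = 1/22
P(A) = 2 + A (P(A) = A + 2 = 2 + A)
U(g) = 2 - 18*g (U(g) = 2 + 6*(-4*g + g) = 2 + 6*(-3*g) = 2 - 18*g)
y(R(-6, 1), 122) - U(98) = 1/22 - (2 - 18*98) = 1/22 - (2 - 1764) = 1/22 - 1*(-1762) = 1/22 + 1762 = 38765/22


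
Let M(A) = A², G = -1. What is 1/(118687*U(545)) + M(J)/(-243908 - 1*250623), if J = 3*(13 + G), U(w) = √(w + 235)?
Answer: -1296/494531 + √195/46287930 ≈ -0.0026204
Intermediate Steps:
U(w) = √(235 + w)
J = 36 (J = 3*(13 - 1) = 3*12 = 36)
1/(118687*U(545)) + M(J)/(-243908 - 1*250623) = 1/(118687*(√(235 + 545))) + 36²/(-243908 - 1*250623) = 1/(118687*(√780)) + 1296/(-243908 - 250623) = 1/(118687*((2*√195))) + 1296/(-494531) = (√195/390)/118687 + 1296*(-1/494531) = √195/46287930 - 1296/494531 = -1296/494531 + √195/46287930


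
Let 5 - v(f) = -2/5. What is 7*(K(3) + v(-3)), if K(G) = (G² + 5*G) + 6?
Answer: 1239/5 ≈ 247.80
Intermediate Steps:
v(f) = 27/5 (v(f) = 5 - (-2)/5 = 5 - 1*(-⅖) = 5 + ⅖ = 27/5)
K(G) = 6 + G² + 5*G
7*(K(3) + v(-3)) = 7*((6 + 3² + 5*3) + 27/5) = 7*((6 + 9 + 15) + 27/5) = 7*(30 + 27/5) = 7*(177/5) = 1239/5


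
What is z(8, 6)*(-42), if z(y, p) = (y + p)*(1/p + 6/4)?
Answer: -980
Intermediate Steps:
z(y, p) = (3/2 + 1/p)*(p + y) (z(y, p) = (p + y)*(1/p + 6*(¼)) = (p + y)*(1/p + 3/2) = (p + y)*(3/2 + 1/p) = (3/2 + 1/p)*(p + y))
z(8, 6)*(-42) = ((8 + (½)*6*(2 + 3*6 + 3*8))/6)*(-42) = ((8 + (½)*6*(2 + 18 + 24))/6)*(-42) = ((8 + (½)*6*44)/6)*(-42) = ((8 + 132)/6)*(-42) = ((⅙)*140)*(-42) = (70/3)*(-42) = -980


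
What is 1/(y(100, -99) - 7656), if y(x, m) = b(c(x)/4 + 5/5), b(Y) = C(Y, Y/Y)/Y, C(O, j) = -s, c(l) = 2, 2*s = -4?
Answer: -3/22964 ≈ -0.00013064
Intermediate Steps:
s = -2 (s = (½)*(-4) = -2)
C(O, j) = 2 (C(O, j) = -1*(-2) = 2)
b(Y) = 2/Y
y(x, m) = 4/3 (y(x, m) = 2/(2/4 + 5/5) = 2/(2*(¼) + 5*(⅕)) = 2/(½ + 1) = 2/(3/2) = 2*(⅔) = 4/3)
1/(y(100, -99) - 7656) = 1/(4/3 - 7656) = 1/(-22964/3) = -3/22964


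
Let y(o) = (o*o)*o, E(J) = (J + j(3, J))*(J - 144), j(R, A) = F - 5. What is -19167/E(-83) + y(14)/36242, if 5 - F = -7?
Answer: -323655463/312623492 ≈ -1.0353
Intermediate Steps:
F = 12 (F = 5 - 1*(-7) = 5 + 7 = 12)
j(R, A) = 7 (j(R, A) = 12 - 5 = 7)
E(J) = (-144 + J)*(7 + J) (E(J) = (J + 7)*(J - 144) = (7 + J)*(-144 + J) = (-144 + J)*(7 + J))
y(o) = o**3 (y(o) = o**2*o = o**3)
-19167/E(-83) + y(14)/36242 = -19167/(-1008 + (-83)**2 - 137*(-83)) + 14**3/36242 = -19167/(-1008 + 6889 + 11371) + 2744*(1/36242) = -19167/17252 + 1372/18121 = -323655463/312623492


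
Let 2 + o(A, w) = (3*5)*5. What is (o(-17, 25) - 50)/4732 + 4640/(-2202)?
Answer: -10952917/5209932 ≈ -2.1023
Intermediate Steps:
o(A, w) = 73 (o(A, w) = -2 + (3*5)*5 = -2 + 15*5 = -2 + 75 = 73)
(o(-17, 25) - 50)/4732 + 4640/(-2202) = (73 - 50)/4732 + 4640/(-2202) = 23*(1/4732) + 4640*(-1/2202) = 23/4732 - 2320/1101 = -10952917/5209932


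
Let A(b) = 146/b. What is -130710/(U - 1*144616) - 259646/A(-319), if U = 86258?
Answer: 1208410367038/2130067 ≈ 5.6731e+5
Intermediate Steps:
-130710/(U - 1*144616) - 259646/A(-319) = -130710/(86258 - 1*144616) - 259646/(146/(-319)) = -130710/(86258 - 144616) - 259646/(146*(-1/319)) = -130710/(-58358) - 259646/(-146/319) = -130710*(-1/58358) - 259646*(-319/146) = 65355/29179 + 41413537/73 = 1208410367038/2130067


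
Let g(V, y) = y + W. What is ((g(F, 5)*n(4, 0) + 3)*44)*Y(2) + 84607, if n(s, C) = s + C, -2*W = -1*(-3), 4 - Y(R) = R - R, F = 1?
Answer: 87599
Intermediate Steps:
Y(R) = 4 (Y(R) = 4 - (R - R) = 4 - 1*0 = 4 + 0 = 4)
W = -3/2 (W = -(-1)*(-3)/2 = -1/2*3 = -3/2 ≈ -1.5000)
g(V, y) = -3/2 + y (g(V, y) = y - 3/2 = -3/2 + y)
n(s, C) = C + s
((g(F, 5)*n(4, 0) + 3)*44)*Y(2) + 84607 = (((-3/2 + 5)*(0 + 4) + 3)*44)*4 + 84607 = (((7/2)*4 + 3)*44)*4 + 84607 = ((14 + 3)*44)*4 + 84607 = (17*44)*4 + 84607 = 748*4 + 84607 = 2992 + 84607 = 87599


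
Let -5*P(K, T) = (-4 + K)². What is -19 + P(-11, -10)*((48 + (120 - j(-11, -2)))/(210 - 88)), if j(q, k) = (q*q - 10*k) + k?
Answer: -3623/122 ≈ -29.697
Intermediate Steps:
P(K, T) = -(-4 + K)²/5
j(q, k) = q² - 9*k (j(q, k) = (q² - 10*k) + k = q² - 9*k)
-19 + P(-11, -10)*((48 + (120 - j(-11, -2)))/(210 - 88)) = -19 + (-(-4 - 11)²/5)*((48 + (120 - ((-11)² - 9*(-2))))/(210 - 88)) = -19 + (-⅕*(-15)²)*((48 + (120 - (121 + 18)))/122) = -19 + (-⅕*225)*((48 + (120 - 1*139))*(1/122)) = -19 - 45*(48 + (120 - 139))/122 = -19 - 45*(48 - 19)/122 = -19 - 1305/122 = -3623/122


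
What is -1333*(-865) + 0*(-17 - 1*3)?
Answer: 1153045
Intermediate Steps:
-1333*(-865) + 0*(-17 - 1*3) = 1153045 + 0*(-17 - 3) = 1153045 + 0*(-20) = 1153045 + 0 = 1153045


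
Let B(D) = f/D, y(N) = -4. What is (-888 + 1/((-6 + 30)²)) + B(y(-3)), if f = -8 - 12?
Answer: -508607/576 ≈ -883.00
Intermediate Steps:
f = -20
B(D) = -20/D
(-888 + 1/((-6 + 30)²)) + B(y(-3)) = (-888 + 1/((-6 + 30)²)) - 20/(-4) = (-888 + 1/(24²)) - 20*(-¼) = (-888 + 1/576) + 5 = -511487/576 + 5 = -508607/576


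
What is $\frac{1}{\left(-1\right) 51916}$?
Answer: $- \frac{1}{51916} \approx -1.9262 \cdot 10^{-5}$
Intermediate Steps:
$\frac{1}{\left(-1\right) 51916} = \frac{1}{-51916} = - \frac{1}{51916}$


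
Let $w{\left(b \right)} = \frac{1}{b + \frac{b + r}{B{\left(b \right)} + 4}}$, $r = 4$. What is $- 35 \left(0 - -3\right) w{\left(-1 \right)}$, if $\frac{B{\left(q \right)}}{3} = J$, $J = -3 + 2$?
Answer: $- \frac{105}{2} \approx -52.5$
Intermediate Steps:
$J = -1$
$B{\left(q \right)} = -3$ ($B{\left(q \right)} = 3 \left(-1\right) = -3$)
$w{\left(b \right)} = \frac{1}{4 + 2 b}$ ($w{\left(b \right)} = \frac{1}{b + \frac{b + 4}{-3 + 4}} = \frac{1}{b + \frac{4 + b}{1}} = \frac{1}{b + \left(4 + b\right) 1} = \frac{1}{b + \left(4 + b\right)} = \frac{1}{4 + 2 b}$)
$- 35 \left(0 - -3\right) w{\left(-1 \right)} = - 35 \left(0 - -3\right) \frac{1}{2 \left(2 - 1\right)} = - 35 \left(0 + 3\right) \frac{1}{2 \cdot 1} = \left(-35\right) 3 \cdot \frac{1}{2} \cdot 1 = \left(-105\right) \frac{1}{2} = - \frac{105}{2}$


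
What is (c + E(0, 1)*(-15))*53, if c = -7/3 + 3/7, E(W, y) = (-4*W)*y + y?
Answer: -18815/21 ≈ -895.95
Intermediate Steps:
E(W, y) = y - 4*W*y (E(W, y) = -4*W*y + y = y - 4*W*y)
c = -40/21 (c = -7*⅓ + 3*(⅐) = -7/3 + 3/7 = -40/21 ≈ -1.9048)
(c + E(0, 1)*(-15))*53 = (-40/21 + (1*(1 - 4*0))*(-15))*53 = (-40/21 + (1*(1 + 0))*(-15))*53 = (-40/21 + (1*1)*(-15))*53 = (-40/21 + 1*(-15))*53 = (-40/21 - 15)*53 = -355/21*53 = -18815/21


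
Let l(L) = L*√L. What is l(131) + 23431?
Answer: 23431 + 131*√131 ≈ 24930.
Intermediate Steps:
l(L) = L^(3/2)
l(131) + 23431 = 131^(3/2) + 23431 = 131*√131 + 23431 = 23431 + 131*√131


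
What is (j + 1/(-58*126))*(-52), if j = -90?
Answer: 8550373/1827 ≈ 4680.0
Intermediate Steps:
(j + 1/(-58*126))*(-52) = (-90 + 1/(-58*126))*(-52) = (-90 - 1/58*1/126)*(-52) = (-90 - 1/7308)*(-52) = -657721/7308*(-52) = 8550373/1827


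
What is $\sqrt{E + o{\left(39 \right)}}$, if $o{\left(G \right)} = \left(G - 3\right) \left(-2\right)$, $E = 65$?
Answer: $i \sqrt{7} \approx 2.6458 i$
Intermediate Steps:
$o{\left(G \right)} = 6 - 2 G$ ($o{\left(G \right)} = \left(G - 3\right) \left(-2\right) = \left(-3 + G\right) \left(-2\right) = 6 - 2 G$)
$\sqrt{E + o{\left(39 \right)}} = \sqrt{65 + \left(6 - 78\right)} = \sqrt{65 - 72} = \sqrt{-7} = i \sqrt{7}$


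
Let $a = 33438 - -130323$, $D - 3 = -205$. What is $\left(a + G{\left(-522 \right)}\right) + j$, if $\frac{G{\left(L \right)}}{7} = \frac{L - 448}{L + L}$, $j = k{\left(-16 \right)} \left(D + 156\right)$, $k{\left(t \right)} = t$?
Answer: $\frac{85870829}{522} \approx 1.645 \cdot 10^{5}$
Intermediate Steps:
$D = -202$ ($D = 3 - 205 = -202$)
$a = 163761$ ($a = 33438 + 130323 = 163761$)
$j = 736$ ($j = - 16 \left(-202 + 156\right) = \left(-16\right) \left(-46\right) = 736$)
$G{\left(L \right)} = \frac{7 \left(-448 + L\right)}{2 L}$ ($G{\left(L \right)} = 7 \frac{L - 448}{L + L} = 7 \frac{-448 + L}{2 L} = \frac{7 \left(-448 + L\right)}{2 L}$)
$\left(a + G{\left(-522 \right)}\right) + j = \left(163761 + \left(\frac{7}{2} - \frac{1568}{-522}\right)\right) + 736 = \left(163761 + \left(\frac{7}{2} - - \frac{784}{261}\right)\right) + 736 = \left(163761 + \left(\frac{7}{2} + \frac{784}{261}\right)\right) + 736 = \left(163761 + \frac{3395}{522}\right) + 736 = \frac{85486637}{522} + 736 = \frac{85870829}{522}$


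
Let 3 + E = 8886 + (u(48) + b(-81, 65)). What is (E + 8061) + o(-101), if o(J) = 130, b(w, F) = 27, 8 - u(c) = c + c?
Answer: 17013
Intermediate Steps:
u(c) = 8 - 2*c (u(c) = 8 - (c + c) = 8 - 2*c)
E = 8822 (E = -3 + (8886 + ((8 - 2*48) + 27)) = -3 + (8886 + ((8 - 96) + 27)) = -3 + (8886 + (-88 + 27)) = -3 + (8886 - 61) = -3 + 8825 = 8822)
(E + 8061) + o(-101) = (8822 + 8061) + 130 = 16883 + 130 = 17013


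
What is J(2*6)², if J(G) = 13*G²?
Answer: 3504384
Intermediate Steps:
J(2*6)² = (13*(2*6)²)² = (13*12²)² = (13*144)² = 1872² = 3504384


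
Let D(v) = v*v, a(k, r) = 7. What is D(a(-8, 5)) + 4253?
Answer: 4302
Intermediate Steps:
D(v) = v²
D(a(-8, 5)) + 4253 = 7² + 4253 = 49 + 4253 = 4302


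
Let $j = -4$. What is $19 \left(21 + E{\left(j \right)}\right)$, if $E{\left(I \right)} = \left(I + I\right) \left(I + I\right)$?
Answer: $1615$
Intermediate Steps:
$E{\left(I \right)} = 4 I^{2}$ ($E{\left(I \right)} = 2 I 2 I = 4 I^{2}$)
$19 \left(21 + E{\left(j \right)}\right) = 19 \left(21 + 4 \left(-4\right)^{2}\right) = 19 \left(21 + 4 \cdot 16\right) = 19 \left(21 + 64\right) = 19 \cdot 85 = 1615$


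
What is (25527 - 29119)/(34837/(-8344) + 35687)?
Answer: -29971648/297737491 ≈ -0.10066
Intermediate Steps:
(25527 - 29119)/(34837/(-8344) + 35687) = -3592/(34837*(-1/8344) + 35687) = -3592/(-34837/8344 + 35687) = -3592/297737491/8344 = -3592*8344/297737491 = -29971648/297737491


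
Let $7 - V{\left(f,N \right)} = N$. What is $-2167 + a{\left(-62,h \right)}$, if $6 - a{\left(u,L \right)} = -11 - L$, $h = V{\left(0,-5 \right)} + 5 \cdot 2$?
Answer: $-2128$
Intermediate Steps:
$V{\left(f,N \right)} = 7 - N$
$h = 22$ ($h = \left(7 - -5\right) + 5 \cdot 2 = \left(7 + 5\right) + 10 = 12 + 10 = 22$)
$a{\left(u,L \right)} = 17 + L$ ($a{\left(u,L \right)} = 6 - \left(-11 - L\right) = 6 + \left(11 + L\right) = 17 + L$)
$-2167 + a{\left(-62,h \right)} = -2167 + \left(17 + 22\right) = -2167 + 39 = -2128$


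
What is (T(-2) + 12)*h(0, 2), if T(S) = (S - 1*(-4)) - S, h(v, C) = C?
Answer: 32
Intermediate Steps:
T(S) = 4 (T(S) = (S + 4) - S = (4 + S) - S = 4)
(T(-2) + 12)*h(0, 2) = (4 + 12)*2 = 16*2 = 32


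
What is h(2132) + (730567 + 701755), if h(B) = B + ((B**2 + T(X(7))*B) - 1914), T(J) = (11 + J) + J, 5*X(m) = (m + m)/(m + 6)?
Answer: 30011672/5 ≈ 6.0023e+6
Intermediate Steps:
X(m) = 2*m/(5*(6 + m)) (X(m) = ((m + m)/(m + 6))/5 = ((2*m)/(6 + m))/5 = (2*m/(6 + m))/5 = 2*m/(5*(6 + m)))
T(J) = 11 + 2*J
h(B) = -1914 + B**2 + 808*B/65 (h(B) = B + ((B**2 + (11 + 2*((2/5)*7/(6 + 7)))*B) - 1914) = B + ((B**2 + (11 + 2*((2/5)*7/13))*B) - 1914) = B + ((B**2 + (11 + 2*((2/5)*7*(1/13)))*B) - 1914) = B + ((B**2 + (11 + 2*(14/65))*B) - 1914) = B + ((B**2 + (11 + 28/65)*B) - 1914) = B + ((B**2 + 743*B/65) - 1914) = B + (-1914 + B**2 + 743*B/65) = -1914 + B**2 + 808*B/65)
h(2132) + (730567 + 701755) = (-1914 + 2132**2 + (808/65)*2132) + (730567 + 701755) = (-1914 + 4545424 + 132512/5) + 1432322 = 22850062/5 + 1432322 = 30011672/5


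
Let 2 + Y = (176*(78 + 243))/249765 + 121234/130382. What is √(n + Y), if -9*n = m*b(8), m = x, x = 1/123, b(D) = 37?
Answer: I*√3519179339617971163770090/2002738904145 ≈ 0.93669*I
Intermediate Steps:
x = 1/123 ≈ 0.0081301
m = 1/123 ≈ 0.0081301
Y = -4580608163/5427476705 (Y = -2 + ((176*(78 + 243))/249765 + 121234/130382) = -2 + ((176*321)*(1/249765) + 121234*(1/130382)) = -2 + (56496*(1/249765) + 60617/65191) = -2 + (18832/83255 + 60617/65191) = -2 + 6274345247/5427476705 = -4580608163/5427476705 ≈ -0.84397)
n = -37/1107 ≈ -0.033424
√(n + Y) = √(-37/1107 - 4580608163/5427476705) = √(-5271549874526/6008216712435) = I*√3519179339617971163770090/2002738904145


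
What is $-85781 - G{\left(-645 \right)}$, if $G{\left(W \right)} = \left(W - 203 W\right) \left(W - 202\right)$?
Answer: $110269849$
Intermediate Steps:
$G{\left(W \right)} = - 202 W \left(-202 + W\right)$
$-85781 - G{\left(-645 \right)} = -85781 - 202 \left(-645\right) \left(202 - -645\right) = -85781 - 202 \left(-645\right) \left(202 + 645\right) = -85781 - 202 \left(-645\right) 847 = -85781 - -110355630 = -85781 + 110355630 = 110269849$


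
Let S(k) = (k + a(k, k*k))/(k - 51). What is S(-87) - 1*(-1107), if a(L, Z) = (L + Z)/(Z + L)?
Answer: 76426/69 ≈ 1107.6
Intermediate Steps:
a(L, Z) = 1 (a(L, Z) = (L + Z)/(L + Z) = 1)
S(k) = (1 + k)/(-51 + k) (S(k) = (k + 1)/(k - 51) = (1 + k)/(-51 + k))
S(-87) - 1*(-1107) = (1 - 87)/(-51 - 87) - 1*(-1107) = -86/(-138) + 1107 = -1/138*(-86) + 1107 = 43/69 + 1107 = 76426/69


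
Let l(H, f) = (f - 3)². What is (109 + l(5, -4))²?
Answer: 24964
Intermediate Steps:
l(H, f) = (-3 + f)²
(109 + l(5, -4))² = (109 + (-3 - 4)²)² = (109 + (-7)²)² = (109 + 49)² = 158² = 24964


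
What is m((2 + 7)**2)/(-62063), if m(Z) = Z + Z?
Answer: -162/62063 ≈ -0.0026103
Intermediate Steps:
m(Z) = 2*Z
m((2 + 7)**2)/(-62063) = (2*(2 + 7)**2)/(-62063) = (2*9**2)*(-1/62063) = (2*81)*(-1/62063) = 162*(-1/62063) = -162/62063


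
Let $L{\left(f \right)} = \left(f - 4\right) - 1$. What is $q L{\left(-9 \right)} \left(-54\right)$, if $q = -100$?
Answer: $-75600$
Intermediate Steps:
$L{\left(f \right)} = -5 + f$ ($L{\left(f \right)} = \left(f - 4\right) - 1 = \left(-4 + f\right) - 1 = -5 + f$)
$q L{\left(-9 \right)} \left(-54\right) = - 100 \left(-5 - 9\right) \left(-54\right) = \left(-100\right) \left(-14\right) \left(-54\right) = 1400 \left(-54\right) = -75600$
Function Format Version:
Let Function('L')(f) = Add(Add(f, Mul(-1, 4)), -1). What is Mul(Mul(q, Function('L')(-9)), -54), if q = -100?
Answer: -75600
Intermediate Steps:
Function('L')(f) = Add(-5, f) (Function('L')(f) = Add(Add(f, -4), -1) = Add(Add(-4, f), -1) = Add(-5, f))
Mul(Mul(q, Function('L')(-9)), -54) = Mul(Mul(-100, Add(-5, -9)), -54) = Mul(Mul(-100, -14), -54) = Mul(1400, -54) = -75600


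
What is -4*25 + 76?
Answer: -24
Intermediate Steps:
-4*25 + 76 = -100 + 76 = -24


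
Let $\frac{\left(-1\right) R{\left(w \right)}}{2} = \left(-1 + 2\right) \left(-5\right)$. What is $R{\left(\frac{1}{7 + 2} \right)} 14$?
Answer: $140$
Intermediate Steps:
$R{\left(w \right)} = 10$ ($R{\left(w \right)} = - 2 \left(-1 + 2\right) \left(-5\right) = - 2 \cdot 1 \left(-5\right) = \left(-2\right) \left(-5\right) = 10$)
$R{\left(\frac{1}{7 + 2} \right)} 14 = 10 \cdot 14 = 140$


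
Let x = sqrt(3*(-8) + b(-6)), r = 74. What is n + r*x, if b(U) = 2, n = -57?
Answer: -57 + 74*I*sqrt(22) ≈ -57.0 + 347.09*I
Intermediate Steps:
x = I*sqrt(22) (x = sqrt(3*(-8) + 2) = sqrt(-24 + 2) = sqrt(-22) = I*sqrt(22) ≈ 4.6904*I)
n + r*x = -57 + 74*(I*sqrt(22)) = -57 + 74*I*sqrt(22)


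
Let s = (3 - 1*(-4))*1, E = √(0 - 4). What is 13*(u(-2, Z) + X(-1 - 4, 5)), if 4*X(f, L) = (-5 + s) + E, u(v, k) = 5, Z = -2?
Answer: 143/2 + 13*I/2 ≈ 71.5 + 6.5*I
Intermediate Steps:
E = 2*I (E = √(-4) = 2*I ≈ 2.0*I)
s = 7 (s = (3 + 4)*1 = 7*1 = 7)
X(f, L) = ½ + I/2 (X(f, L) = ((-5 + 7) + 2*I)/4 = (2 + 2*I)/4 = ½ + I/2)
13*(u(-2, Z) + X(-1 - 4, 5)) = 13*(5 + (½ + I/2)) = 13*(11/2 + I/2) = 143/2 + 13*I/2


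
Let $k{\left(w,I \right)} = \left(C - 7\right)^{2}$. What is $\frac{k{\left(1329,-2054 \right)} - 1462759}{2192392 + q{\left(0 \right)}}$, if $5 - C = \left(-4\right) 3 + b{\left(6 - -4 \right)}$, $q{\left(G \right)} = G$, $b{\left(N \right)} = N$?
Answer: $- \frac{1462759}{2192392} \approx -0.6672$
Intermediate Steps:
$C = 7$ ($C = 5 - \left(\left(-4\right) 3 + \left(6 - -4\right)\right) = 5 - \left(-12 + \left(6 + 4\right)\right) = 5 - \left(-12 + 10\right) = 5 - -2 = 5 + 2 = 7$)
$k{\left(w,I \right)} = 0$ ($k{\left(w,I \right)} = \left(7 - 7\right)^{2} = 0^{2} = 0$)
$\frac{k{\left(1329,-2054 \right)} - 1462759}{2192392 + q{\left(0 \right)}} = \frac{0 - 1462759}{2192392 + 0} = - \frac{1462759}{2192392}$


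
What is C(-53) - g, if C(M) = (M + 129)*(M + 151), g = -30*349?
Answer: 17918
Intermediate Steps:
g = -10470
C(M) = (129 + M)*(151 + M)
C(-53) - g = (19479 + (-53)² + 280*(-53)) - 1*(-10470) = (19479 + 2809 - 14840) + 10470 = 7448 + 10470 = 17918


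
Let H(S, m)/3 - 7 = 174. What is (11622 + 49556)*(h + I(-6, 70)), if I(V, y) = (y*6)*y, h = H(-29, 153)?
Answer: 1831852854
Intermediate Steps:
H(S, m) = 543 (H(S, m) = 21 + 3*174 = 21 + 522 = 543)
h = 543
I(V, y) = 6*y**2 (I(V, y) = (6*y)*y = 6*y**2)
(11622 + 49556)*(h + I(-6, 70)) = (11622 + 49556)*(543 + 6*70**2) = 61178*(543 + 6*4900) = 61178*(543 + 29400) = 61178*29943 = 1831852854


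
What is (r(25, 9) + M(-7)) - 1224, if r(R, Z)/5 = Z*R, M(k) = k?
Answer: -106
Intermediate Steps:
r(R, Z) = 5*R*Z (r(R, Z) = 5*(Z*R) = 5*(R*Z) = 5*R*Z)
(r(25, 9) + M(-7)) - 1224 = (5*25*9 - 7) - 1224 = (1125 - 7) - 1224 = 1118 - 1224 = -106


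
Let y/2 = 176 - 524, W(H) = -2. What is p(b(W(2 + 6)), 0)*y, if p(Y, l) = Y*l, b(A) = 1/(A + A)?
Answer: 0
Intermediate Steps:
b(A) = 1/(2*A)
y = -696 (y = 2*(176 - 524) = 2*(-348) = -696)
p(b(W(2 + 6)), 0)*y = (((½)/(-2))*0)*(-696) = (((½)*(-½))*0)*(-696) = -¼*0*(-696) = 0*(-696) = 0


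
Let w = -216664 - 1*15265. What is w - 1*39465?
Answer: -271394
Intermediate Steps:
w = -231929 (w = -216664 - 15265 = -231929)
w - 1*39465 = -231929 - 1*39465 = -231929 - 39465 = -271394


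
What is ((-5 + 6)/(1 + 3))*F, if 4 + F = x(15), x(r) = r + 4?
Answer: 15/4 ≈ 3.7500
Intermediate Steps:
x(r) = 4 + r
F = 15 (F = -4 + (4 + 15) = -4 + 19 = 15)
((-5 + 6)/(1 + 3))*F = ((-5 + 6)/(1 + 3))*15 = (1/4)*15 = (1*(¼))*15 = (¼)*15 = 15/4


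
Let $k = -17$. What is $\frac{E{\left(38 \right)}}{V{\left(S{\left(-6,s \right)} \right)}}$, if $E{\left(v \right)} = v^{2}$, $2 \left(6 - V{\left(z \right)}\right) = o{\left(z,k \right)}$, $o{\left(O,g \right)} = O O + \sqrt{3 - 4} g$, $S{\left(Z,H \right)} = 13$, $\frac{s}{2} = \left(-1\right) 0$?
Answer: $- \frac{226708}{12469} - \frac{24548 i}{12469} \approx -18.182 - 1.9687 i$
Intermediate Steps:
$s = 0$ ($s = 2 \left(\left(-1\right) 0\right) = 2 \cdot 0 = 0$)
$o{\left(O,g \right)} = O^{2} + i g$ ($o{\left(O,g \right)} = O^{2} + \sqrt{-1} g = O^{2} + i g$)
$V{\left(z \right)} = 6 - \frac{z^{2}}{2} + \frac{17 i}{2}$ ($V{\left(z \right)} = 6 - \frac{z^{2} + i \left(-17\right)}{2} = 6 - \frac{z^{2} - 17 i}{2} = 6 - \left(\frac{z^{2}}{2} - \frac{17 i}{2}\right) = 6 - \frac{z^{2}}{2} + \frac{17 i}{2}$)
$\frac{E{\left(38 \right)}}{V{\left(S{\left(-6,s \right)} \right)}} = \frac{38^{2}}{6 - \frac{13^{2}}{2} + \frac{17 i}{2}} = \frac{1444}{6 - \frac{169}{2} + \frac{17 i}{2}} = \frac{1444}{- \frac{157}{2} + \frac{17 i}{2}} = 1444 \frac{2 \left(- \frac{157}{2} - \frac{17 i}{2}\right)}{12469} = \frac{2888 \left(- \frac{157}{2} - \frac{17 i}{2}\right)}{12469}$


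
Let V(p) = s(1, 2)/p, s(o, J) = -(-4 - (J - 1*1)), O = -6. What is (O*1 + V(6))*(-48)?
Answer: 248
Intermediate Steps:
s(o, J) = 3 + J (s(o, J) = -(-4 - (J - 1)) = -(-4 - (-1 + J)) = -(-4 + (1 - J)) = -(-3 - J) = 3 + J)
V(p) = 5/p (V(p) = (3 + 2)/p = 5/p)
(O*1 + V(6))*(-48) = (-6*1 + 5/6)*(-48) = (-6 + 5*(1/6))*(-48) = (-6 + 5/6)*(-48) = -31/6*(-48) = 248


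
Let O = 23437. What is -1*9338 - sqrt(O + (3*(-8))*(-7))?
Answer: -9338 - sqrt(23605) ≈ -9491.6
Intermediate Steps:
-1*9338 - sqrt(O + (3*(-8))*(-7)) = -1*9338 - sqrt(23437 + (3*(-8))*(-7)) = -9338 - sqrt(23437 - 24*(-7)) = -9338 - sqrt(23437 + 168) = -9338 - sqrt(23605)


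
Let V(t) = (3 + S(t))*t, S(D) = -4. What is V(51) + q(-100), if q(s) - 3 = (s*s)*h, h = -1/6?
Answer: -5144/3 ≈ -1714.7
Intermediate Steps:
h = -1/6 (h = -1*1/6 = -1/6 ≈ -0.16667)
V(t) = -t (V(t) = (3 - 4)*t = -t)
q(s) = 3 - s**2/6 (q(s) = 3 + (s*s)*(-1/6) = 3 + s**2*(-1/6) = 3 - s**2/6)
V(51) + q(-100) = -1*51 + (3 - 1/6*(-100)**2) = -51 + (3 - 1/6*10000) = -51 + (3 - 5000/3) = -51 - 4991/3 = -5144/3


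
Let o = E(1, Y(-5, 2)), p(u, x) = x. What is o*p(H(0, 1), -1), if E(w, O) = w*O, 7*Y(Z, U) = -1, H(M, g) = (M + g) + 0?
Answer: ⅐ ≈ 0.14286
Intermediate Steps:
H(M, g) = M + g
Y(Z, U) = -⅐ (Y(Z, U) = (⅐)*(-1) = -⅐)
E(w, O) = O*w
o = -⅐ (o = -⅐*1 = -⅐ ≈ -0.14286)
o*p(H(0, 1), -1) = -⅐*(-1) = ⅐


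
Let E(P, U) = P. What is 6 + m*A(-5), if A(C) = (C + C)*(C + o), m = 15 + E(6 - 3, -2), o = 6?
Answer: -174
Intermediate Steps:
m = 18 (m = 15 + (6 - 3) = 15 + 3 = 18)
A(C) = 2*C*(6 + C) (A(C) = (C + C)*(C + 6) = (2*C)*(6 + C) = 2*C*(6 + C))
6 + m*A(-5) = 6 + 18*(2*(-5)*(6 - 5)) = 6 + 18*(2*(-5)*1) = 6 + 18*(-10) = 6 - 180 = -174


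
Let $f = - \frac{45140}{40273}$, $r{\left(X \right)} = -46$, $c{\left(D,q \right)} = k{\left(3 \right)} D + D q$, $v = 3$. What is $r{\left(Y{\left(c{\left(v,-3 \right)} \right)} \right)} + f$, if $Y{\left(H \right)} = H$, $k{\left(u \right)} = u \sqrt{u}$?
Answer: $- \frac{1897698}{40273} \approx -47.121$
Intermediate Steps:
$k{\left(u \right)} = u^{\frac{3}{2}}$
$c{\left(D,q \right)} = D q + 3 D \sqrt{3}$ ($c{\left(D,q \right)} = 3^{\frac{3}{2}} D + D q = 3 \sqrt{3} D + D q = 3 D \sqrt{3} + D q = D q + 3 D \sqrt{3}$)
$f = - \frac{45140}{40273}$ ($f = \left(-45140\right) \frac{1}{40273} = - \frac{45140}{40273} \approx -1.1208$)
$r{\left(Y{\left(c{\left(v,-3 \right)} \right)} \right)} + f = -46 - \frac{45140}{40273} = - \frac{1897698}{40273}$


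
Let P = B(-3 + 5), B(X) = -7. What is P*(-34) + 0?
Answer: 238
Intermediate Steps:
P = -7
P*(-34) + 0 = -7*(-34) + 0 = 238 + 0 = 238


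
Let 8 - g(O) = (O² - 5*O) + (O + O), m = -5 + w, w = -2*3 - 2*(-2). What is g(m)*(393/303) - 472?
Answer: -55794/101 ≈ -552.42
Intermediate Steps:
w = -2 (w = -6 + 4 = -2)
m = -7 (m = -5 - 2 = -7)
g(O) = 8 - O² + 3*O (g(O) = 8 - ((O² - 5*O) + (O + O)) = 8 - ((O² - 5*O) + 2*O) = 8 - (O² - 3*O) = 8 + (-O² + 3*O) = 8 - O² + 3*O)
g(m)*(393/303) - 472 = (8 - 1*(-7)² + 3*(-7))*(393/303) - 472 = (8 - 1*49 - 21)*(393*(1/303)) - 472 = (8 - 49 - 21)*(131/101) - 472 = -62*131/101 - 472 = -8122/101 - 472 = -55794/101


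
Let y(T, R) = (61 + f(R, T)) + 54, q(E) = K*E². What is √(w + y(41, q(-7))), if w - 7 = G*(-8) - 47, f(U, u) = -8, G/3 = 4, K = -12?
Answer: I*√29 ≈ 5.3852*I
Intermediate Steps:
G = 12 (G = 3*4 = 12)
q(E) = -12*E²
y(T, R) = 107 (y(T, R) = (61 - 8) + 54 = 53 + 54 = 107)
w = -136 (w = 7 + (12*(-8) - 47) = 7 + (-96 - 47) = 7 - 143 = -136)
√(w + y(41, q(-7))) = √(-136 + 107) = √(-29) = I*√29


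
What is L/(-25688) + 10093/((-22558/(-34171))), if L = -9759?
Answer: 4429850297893/289734952 ≈ 15289.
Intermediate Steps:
L/(-25688) + 10093/((-22558/(-34171))) = -9759/(-25688) + 10093/((-22558/(-34171))) = -9759*(-1/25688) + 10093/((-22558*(-1/34171))) = 9759/25688 + 10093/(22558/34171) = 9759/25688 + 10093*(34171/22558) = 9759/25688 + 344887903/22558 = 4429850297893/289734952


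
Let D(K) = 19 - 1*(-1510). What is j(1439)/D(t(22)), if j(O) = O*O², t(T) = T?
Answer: 2979767519/1529 ≈ 1.9488e+6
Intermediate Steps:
j(O) = O³
D(K) = 1529 (D(K) = 19 + 1510 = 1529)
j(1439)/D(t(22)) = 1439³/1529 = 2979767519*(1/1529) = 2979767519/1529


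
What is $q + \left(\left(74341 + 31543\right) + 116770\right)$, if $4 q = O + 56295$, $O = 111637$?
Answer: $264637$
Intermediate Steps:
$q = 41983$ ($q = \frac{111637 + 56295}{4} = \frac{1}{4} \cdot 167932 = 41983$)
$q + \left(\left(74341 + 31543\right) + 116770\right) = 41983 + \left(\left(74341 + 31543\right) + 116770\right) = 41983 + \left(105884 + 116770\right) = 41983 + 222654 = 264637$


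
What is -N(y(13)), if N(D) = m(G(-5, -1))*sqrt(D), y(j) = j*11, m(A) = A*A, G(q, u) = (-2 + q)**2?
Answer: -2401*sqrt(143) ≈ -28712.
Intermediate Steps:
m(A) = A**2
y(j) = 11*j
N(D) = 2401*sqrt(D) (N(D) = ((-2 - 5)**2)**2*sqrt(D) = ((-7)**2)**2*sqrt(D) = 49**2*sqrt(D) = 2401*sqrt(D))
-N(y(13)) = -2401*sqrt(11*13) = -2401*sqrt(143)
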